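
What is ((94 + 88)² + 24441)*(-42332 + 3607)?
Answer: -2229204625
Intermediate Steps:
((94 + 88)² + 24441)*(-42332 + 3607) = (182² + 24441)*(-38725) = (33124 + 24441)*(-38725) = 57565*(-38725) = -2229204625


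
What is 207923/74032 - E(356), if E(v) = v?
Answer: -26147469/74032 ≈ -353.19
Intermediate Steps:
207923/74032 - E(356) = 207923/74032 - 1*356 = 207923*(1/74032) - 356 = 207923/74032 - 356 = -26147469/74032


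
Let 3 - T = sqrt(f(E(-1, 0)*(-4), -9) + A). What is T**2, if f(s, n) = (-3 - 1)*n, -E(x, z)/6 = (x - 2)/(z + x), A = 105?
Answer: (3 - sqrt(141))**2 ≈ 78.754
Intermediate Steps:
E(x, z) = -6*(-2 + x)/(x + z) (E(x, z) = -6*(x - 2)/(z + x) = -6*(-2 + x)/(x + z))
f(s, n) = -4*n
T = 3 - sqrt(141) (T = 3 - sqrt(-4*(-9) + 105) = 3 - sqrt(36 + 105) = 3 - sqrt(141) ≈ -8.8743)
T**2 = (3 - sqrt(141))**2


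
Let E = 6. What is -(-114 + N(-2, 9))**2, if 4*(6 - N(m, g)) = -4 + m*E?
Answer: -10816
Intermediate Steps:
N(m, g) = 7 - 3*m/2 (N(m, g) = 6 - (-4 + m*6)/4 = 6 - (-4 + 6*m)/4 = 6 + (1 - 3*m/2) = 7 - 3*m/2)
-(-114 + N(-2, 9))**2 = -(-114 + (7 - 3/2*(-2)))**2 = -(-114 + (7 + 3))**2 = -(-114 + 10)**2 = -1*(-104)**2 = -1*10816 = -10816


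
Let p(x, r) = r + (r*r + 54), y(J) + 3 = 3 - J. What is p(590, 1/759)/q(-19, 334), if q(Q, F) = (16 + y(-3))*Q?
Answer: -31109134/207965241 ≈ -0.14959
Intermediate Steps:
y(J) = -J (y(J) = -3 + (3 - J) = -J)
q(Q, F) = 19*Q (q(Q, F) = (16 - 1*(-3))*Q = (16 + 3)*Q = 19*Q)
p(x, r) = 54 + r + r² (p(x, r) = r + (r² + 54) = r + (54 + r²) = 54 + r + r²)
p(590, 1/759)/q(-19, 334) = (54 + 1/759 + (1/759)²)/((19*(-19))) = (54 + 1/759 + (1/759)²)/(-361) = (54 + 1/759 + 1/576081)*(-1/361) = (31109134/576081)*(-1/361) = -31109134/207965241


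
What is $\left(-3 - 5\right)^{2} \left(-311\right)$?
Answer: $-19904$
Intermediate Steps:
$\left(-3 - 5\right)^{2} \left(-311\right) = \left(-8\right)^{2} \left(-311\right) = 64 \left(-311\right) = -19904$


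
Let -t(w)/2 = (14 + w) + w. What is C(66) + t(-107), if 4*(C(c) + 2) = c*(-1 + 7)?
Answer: 497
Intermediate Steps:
C(c) = -2 + 3*c/2 (C(c) = -2 + (c*(-1 + 7))/4 = -2 + (c*6)/4 = -2 + (6*c)/4 = -2 + 3*c/2)
t(w) = -28 - 4*w (t(w) = -2*((14 + w) + w) = -2*(14 + 2*w) = -28 - 4*w)
C(66) + t(-107) = (-2 + (3/2)*66) + (-28 - 4*(-107)) = (-2 + 99) + (-28 + 428) = 97 + 400 = 497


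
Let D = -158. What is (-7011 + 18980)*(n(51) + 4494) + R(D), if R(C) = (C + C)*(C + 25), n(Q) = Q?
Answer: 54441133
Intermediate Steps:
R(C) = 2*C*(25 + C) (R(C) = (2*C)*(25 + C) = 2*C*(25 + C))
(-7011 + 18980)*(n(51) + 4494) + R(D) = (-7011 + 18980)*(51 + 4494) + 2*(-158)*(25 - 158) = 11969*4545 + 2*(-158)*(-133) = 54399105 + 42028 = 54441133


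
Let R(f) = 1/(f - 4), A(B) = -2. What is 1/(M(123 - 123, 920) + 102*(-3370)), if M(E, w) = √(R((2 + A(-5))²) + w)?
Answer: -1374960/472628746721 - 2*√3679/472628746721 ≈ -2.9094e-6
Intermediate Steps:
R(f) = 1/(-4 + f)
M(E, w) = √(-¼ + w) (M(E, w) = √(1/(-4 + (2 - 2)²) + w) = √(1/(-4 + 0²) + w) = √(1/(-4 + 0) + w) = √(1/(-4) + w) = √(-¼ + w))
1/(M(123 - 123, 920) + 102*(-3370)) = 1/(√(-1 + 4*920)/2 + 102*(-3370)) = 1/(√(-1 + 3680)/2 - 343740) = 1/(√3679/2 - 343740) = 1/(-343740 + √3679/2)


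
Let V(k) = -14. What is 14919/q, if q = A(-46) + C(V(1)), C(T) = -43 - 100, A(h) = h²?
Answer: 14919/1973 ≈ 7.5616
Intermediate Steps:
C(T) = -143
q = 1973 (q = (-46)² - 143 = 2116 - 143 = 1973)
14919/q = 14919/1973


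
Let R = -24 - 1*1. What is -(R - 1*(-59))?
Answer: -34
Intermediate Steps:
R = -25 (R = -24 - 1 = -25)
-(R - 1*(-59)) = -(-25 - 1*(-59)) = -(-25 + 59) = -1*34 = -34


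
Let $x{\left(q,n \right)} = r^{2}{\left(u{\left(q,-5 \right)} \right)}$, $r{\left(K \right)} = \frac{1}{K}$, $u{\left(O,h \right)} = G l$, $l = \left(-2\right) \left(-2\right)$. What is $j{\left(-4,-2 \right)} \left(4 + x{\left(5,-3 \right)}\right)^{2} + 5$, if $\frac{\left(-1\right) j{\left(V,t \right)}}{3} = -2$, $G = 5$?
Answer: $\frac{8089603}{80000} \approx 101.12$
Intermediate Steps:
$l = 4$
$j{\left(V,t \right)} = 6$ ($j{\left(V,t \right)} = \left(-3\right) \left(-2\right) = 6$)
$u{\left(O,h \right)} = 20$ ($u{\left(O,h \right)} = 5 \cdot 4 = 20$)
$x{\left(q,n \right)} = \frac{1}{400}$ ($x{\left(q,n \right)} = \left(\frac{1}{20}\right)^{2} = \frac{1}{400}$)
$j{\left(-4,-2 \right)} \left(4 + x{\left(5,-3 \right)}\right)^{2} + 5 = 6 \left(4 + \frac{1}{400}\right)^{2} + 5 = 6 \left(\frac{1601}{400}\right)^{2} + 5 = 6 \cdot \frac{2563201}{160000} + 5 = \frac{7689603}{80000} + 5 = \frac{8089603}{80000}$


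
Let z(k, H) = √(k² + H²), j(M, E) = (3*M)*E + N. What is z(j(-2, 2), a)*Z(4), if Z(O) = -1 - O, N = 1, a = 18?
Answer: -5*√445 ≈ -105.48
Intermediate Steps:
j(M, E) = 1 + 3*E*M (j(M, E) = (3*M)*E + 1 = 3*E*M + 1 = 1 + 3*E*M)
z(k, H) = √(H² + k²)
z(j(-2, 2), a)*Z(4) = √(18² + (1 + 3*2*(-2))²)*(-1 - 1*4) = √(324 + (1 - 12)²)*(-1 - 4) = √(324 + (-11)²)*(-5) = √(324 + 121)*(-5) = √445*(-5) = -5*√445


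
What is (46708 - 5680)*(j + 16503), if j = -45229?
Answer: -1178570328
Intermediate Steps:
(46708 - 5680)*(j + 16503) = (46708 - 5680)*(-45229 + 16503) = 41028*(-28726) = -1178570328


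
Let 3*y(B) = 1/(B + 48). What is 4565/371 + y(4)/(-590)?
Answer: 420162229/34146840 ≈ 12.305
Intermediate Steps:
y(B) = 1/(3*(48 + B)) (y(B) = 1/(3*(B + 48)) = 1/(3*(48 + B)))
4565/371 + y(4)/(-590) = 4565/371 + (1/(3*(48 + 4)))/(-590) = 4565*(1/371) + ((⅓)/52)*(-1/590) = 4565/371 + ((⅓)*(1/52))*(-1/590) = 4565/371 + (1/156)*(-1/590) = 4565/371 - 1/92040 = 420162229/34146840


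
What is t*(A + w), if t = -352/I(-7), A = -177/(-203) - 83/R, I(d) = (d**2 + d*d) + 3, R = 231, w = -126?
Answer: 26900480/61509 ≈ 437.34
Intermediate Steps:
I(d) = 3 + 2*d**2 (I(d) = (d**2 + d**2) + 3 = 2*d**2 + 3 = 3 + 2*d**2)
A = 3434/6699 (A = -177/(-203) - 83/231 = -177*(-1/203) - 83*1/231 = 177/203 - 83/231 = 3434/6699 ≈ 0.51261)
t = -352/101 (t = -352/(3 + 2*(-7)**2) = -352/(3 + 2*49) = -352/(3 + 98) = -352/101 ≈ -3.4851)
t*(A + w) = -352*(3434/6699 - 126)/101 = -352/101*(-840640/6699) = 26900480/61509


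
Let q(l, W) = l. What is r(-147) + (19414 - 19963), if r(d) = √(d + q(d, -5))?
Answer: -549 + 7*I*√6 ≈ -549.0 + 17.146*I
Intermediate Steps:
r(d) = √2*√d (r(d) = √(d + d) = √(2*d) = √2*√d)
r(-147) + (19414 - 19963) = √2*√(-147) + (19414 - 19963) = √2*(7*I*√3) - 549 = 7*I*√6 - 549 = -549 + 7*I*√6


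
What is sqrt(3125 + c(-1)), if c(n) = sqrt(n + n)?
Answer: sqrt(3125 + I*sqrt(2)) ≈ 55.902 + 0.0126*I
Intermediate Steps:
c(n) = sqrt(2)*sqrt(n) (c(n) = sqrt(2*n) = sqrt(2)*sqrt(n))
sqrt(3125 + c(-1)) = sqrt(3125 + sqrt(2)*sqrt(-1)) = sqrt(3125 + sqrt(2)*I) = sqrt(3125 + I*sqrt(2))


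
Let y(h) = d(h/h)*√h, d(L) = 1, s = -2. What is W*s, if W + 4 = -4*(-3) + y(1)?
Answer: -18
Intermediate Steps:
y(h) = √h (y(h) = 1*√h = √h)
W = 9 (W = -4 + (-4*(-3) + √1) = -4 + (12 + 1) = -4 + 13 = 9)
W*s = 9*(-2) = -18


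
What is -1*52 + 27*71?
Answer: 1865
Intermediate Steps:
-1*52 + 27*71 = -52 + 1917 = 1865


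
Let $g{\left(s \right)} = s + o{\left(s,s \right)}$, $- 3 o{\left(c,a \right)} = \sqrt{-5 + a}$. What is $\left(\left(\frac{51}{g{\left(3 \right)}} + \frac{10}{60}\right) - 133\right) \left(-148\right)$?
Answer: $\frac{4283786}{249} - \frac{22644 i \sqrt{2}}{83} \approx 17204.0 - 385.82 i$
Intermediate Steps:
$o{\left(c,a \right)} = - \frac{\sqrt{-5 + a}}{3}$
$g{\left(s \right)} = s - \frac{\sqrt{-5 + s}}{3}$
$\left(\left(\frac{51}{g{\left(3 \right)}} + \frac{10}{60}\right) - 133\right) \left(-148\right) = \left(\left(\frac{51}{3 - \frac{\sqrt{-5 + 3}}{3}} + \frac{10}{60}\right) - 133\right) \left(-148\right) = \left(\left(\frac{51}{3 - \frac{\sqrt{-2}}{3}} + 10 \cdot \frac{1}{60}\right) - 133\right) \left(-148\right) = \left(\left(\frac{51}{3 - \frac{i \sqrt{2}}{3}} + \frac{1}{6}\right) - 133\right) \left(-148\right) = \left(\left(\frac{1}{6} + \frac{51}{3 - \frac{i \sqrt{2}}{3}}\right) - 133\right) \left(-148\right) = \left(- \frac{797}{6} + \frac{51}{3 - \frac{i \sqrt{2}}{3}}\right) \left(-148\right) = \frac{58978}{3} - \frac{7548}{3 - \frac{i \sqrt{2}}{3}}$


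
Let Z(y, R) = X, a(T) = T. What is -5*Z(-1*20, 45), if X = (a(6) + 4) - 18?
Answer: 40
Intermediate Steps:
X = -8 (X = (6 + 4) - 18 = 10 - 18 = -8)
Z(y, R) = -8
-5*Z(-1*20, 45) = -5*(-8) = 40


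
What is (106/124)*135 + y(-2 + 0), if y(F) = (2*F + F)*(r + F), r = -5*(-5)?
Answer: -1401/62 ≈ -22.597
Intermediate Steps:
r = 25
y(F) = 3*F*(25 + F) (y(F) = (2*F + F)*(25 + F) = (3*F)*(25 + F) = 3*F*(25 + F))
(106/124)*135 + y(-2 + 0) = (106/124)*135 + 3*(-2 + 0)*(25 + (-2 + 0)) = (106*(1/124))*135 + 3*(-2)*(25 - 2) = (53/62)*135 + 3*(-2)*23 = 7155/62 - 138 = -1401/62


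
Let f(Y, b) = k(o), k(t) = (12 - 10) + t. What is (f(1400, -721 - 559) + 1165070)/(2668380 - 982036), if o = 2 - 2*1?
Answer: 145634/210793 ≈ 0.69089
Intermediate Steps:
o = 0 (o = 2 - 2 = 0)
k(t) = 2 + t
f(Y, b) = 2 (f(Y, b) = 2 + 0 = 2)
(f(1400, -721 - 559) + 1165070)/(2668380 - 982036) = (2 + 1165070)/(2668380 - 982036) = 1165072/1686344 = 1165072*(1/1686344) = 145634/210793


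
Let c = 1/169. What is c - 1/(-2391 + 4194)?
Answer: 1634/304707 ≈ 0.0053625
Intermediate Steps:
c = 1/169 ≈ 0.0059172
c - 1/(-2391 + 4194) = 1/169 - 1/(-2391 + 4194) = 1/169 - 1/1803 = 1634/304707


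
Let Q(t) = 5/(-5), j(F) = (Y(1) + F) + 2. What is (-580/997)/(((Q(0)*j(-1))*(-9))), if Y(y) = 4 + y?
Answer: -290/26919 ≈ -0.010773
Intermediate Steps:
j(F) = 7 + F (j(F) = ((4 + 1) + F) + 2 = (5 + F) + 2 = 7 + F)
Q(t) = -1 (Q(t) = 5*(-⅕) = -1)
(-580/997)/(((Q(0)*j(-1))*(-9))) = (-580/997)/((-(7 - 1)*(-9))) = (-580*1/997)/((-1*6*(-9))) = -580/(997*((-6*(-9)))) = -580/997/54 = -580/997*1/54 = -290/26919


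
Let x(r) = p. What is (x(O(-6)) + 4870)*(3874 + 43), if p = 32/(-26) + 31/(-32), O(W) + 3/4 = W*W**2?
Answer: 7931944585/416 ≈ 1.9067e+7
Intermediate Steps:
O(W) = -3/4 + W**3 (O(W) = -3/4 + W*W**2 = -3/4 + W**3)
p = -915/416 (p = 32*(-1/26) + 31*(-1/32) = -16/13 - 31/32 = -915/416 ≈ -2.1995)
x(r) = -915/416
(x(O(-6)) + 4870)*(3874 + 43) = (-915/416 + 4870)*(3874 + 43) = (2025005/416)*3917 = 7931944585/416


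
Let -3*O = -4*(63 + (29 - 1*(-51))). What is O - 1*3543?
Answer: -10057/3 ≈ -3352.3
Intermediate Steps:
O = 572/3 (O = -(-4)*(63 + (29 - 1*(-51)))/3 = -(-4)*(63 + (29 + 51))/3 = -(-4)*(63 + 80)/3 = -(-4)*143/3 = -⅓*(-572) = 572/3 ≈ 190.67)
O - 1*3543 = 572/3 - 1*3543 = 572/3 - 3543 = -10057/3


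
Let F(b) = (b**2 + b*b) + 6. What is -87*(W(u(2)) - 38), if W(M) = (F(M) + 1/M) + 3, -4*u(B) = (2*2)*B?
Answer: 3741/2 ≈ 1870.5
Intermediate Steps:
F(b) = 6 + 2*b**2 (F(b) = (b**2 + b**2) + 6 = 2*b**2 + 6 = 6 + 2*b**2)
u(B) = -B (u(B) = -2*2*B/4 = -B)
W(M) = 9 + 1/M + 2*M**2 (W(M) = ((6 + 2*M**2) + 1/M) + 3 = (6 + 1/M + 2*M**2) + 3 = 9 + 1/M + 2*M**2)
-87*(W(u(2)) - 38) = -87*((9 + 1/(-1*2) + 2*(-1*2)**2) - 38) = -87*((9 + 1/(-2) + 2*(-2)**2) - 38) = -87*((9 - 1/2 + 2*4) - 38) = -87*((9 - 1/2 + 8) - 38) = -87*(33/2 - 38) = -87*(-43/2) = 3741/2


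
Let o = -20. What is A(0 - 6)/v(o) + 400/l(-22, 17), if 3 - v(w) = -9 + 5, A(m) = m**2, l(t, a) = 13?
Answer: 3268/91 ≈ 35.912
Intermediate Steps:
v(w) = 7 (v(w) = 3 - (-9 + 5) = 3 - 1*(-4) = 3 + 4 = 7)
A(0 - 6)/v(o) + 400/l(-22, 17) = (0 - 6)**2/7 + 400/13 = (-6)**2*(1/7) + 400*(1/13) = 36*(1/7) + 400/13 = 36/7 + 400/13 = 3268/91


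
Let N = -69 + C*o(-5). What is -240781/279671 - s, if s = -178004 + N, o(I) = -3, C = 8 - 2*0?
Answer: 49808325306/279671 ≈ 1.7810e+5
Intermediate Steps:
C = 8 (C = 8 + 0 = 8)
N = -93 (N = -69 + 8*(-3) = -69 - 24 = -93)
s = -178097 (s = -178004 - 93 = -178097)
-240781/279671 - s = -240781/279671 - 1*(-178097) = -240781/279671 + 178097 = 49808325306/279671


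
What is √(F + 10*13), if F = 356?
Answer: 9*√6 ≈ 22.045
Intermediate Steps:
√(F + 10*13) = √(356 + 10*13) = √(356 + 130) = √486 = 9*√6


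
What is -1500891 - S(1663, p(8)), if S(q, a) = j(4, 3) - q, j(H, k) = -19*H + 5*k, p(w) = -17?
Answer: -1499167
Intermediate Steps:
S(q, a) = -61 - q (S(q, a) = (-19*4 + 5*3) - q = (-76 + 15) - q = -61 - q)
-1500891 - S(1663, p(8)) = -1500891 - (-61 - 1*1663) = -1500891 - (-61 - 1663) = -1500891 - 1*(-1724) = -1500891 + 1724 = -1499167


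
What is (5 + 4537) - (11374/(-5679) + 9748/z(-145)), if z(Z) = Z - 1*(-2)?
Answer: 3745529948/812097 ≈ 4612.2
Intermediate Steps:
z(Z) = 2 + Z (z(Z) = Z + 2 = 2 + Z)
(5 + 4537) - (11374/(-5679) + 9748/z(-145)) = (5 + 4537) - (11374/(-5679) + 9748/(2 - 145)) = 4542 - (11374*(-1/5679) + 9748/(-143)) = 4542 - (-11374/5679 + 9748*(-1/143)) = 4542 - (-11374/5679 - 9748/143) = 4542 - 1*(-56985374/812097) = 4542 + 56985374/812097 = 3745529948/812097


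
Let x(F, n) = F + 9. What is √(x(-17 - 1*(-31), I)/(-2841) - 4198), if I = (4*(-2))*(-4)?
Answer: I*√33883302981/2841 ≈ 64.792*I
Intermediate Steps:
I = 32 (I = -8*(-4) = 32)
x(F, n) = 9 + F
√(x(-17 - 1*(-31), I)/(-2841) - 4198) = √((9 + (-17 - 1*(-31)))/(-2841) - 4198) = √((9 + (-17 + 31))*(-1/2841) - 4198) = √((9 + 14)*(-1/2841) - 4198) = √(23*(-1/2841) - 4198) = √(-23/2841 - 4198) = √(-11926541/2841) = I*√33883302981/2841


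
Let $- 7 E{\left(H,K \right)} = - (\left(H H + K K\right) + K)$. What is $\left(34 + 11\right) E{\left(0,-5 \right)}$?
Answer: $\frac{900}{7} \approx 128.57$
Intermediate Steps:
$E{\left(H,K \right)} = \frac{K}{7} + \frac{H^{2}}{7} + \frac{K^{2}}{7}$ ($E{\left(H,K \right)} = - \frac{\left(-1\right) \left(\left(H H + K K\right) + K\right)}{7} = - \frac{\left(-1\right) \left(\left(H^{2} + K^{2}\right) + K\right)}{7} = - \frac{\left(-1\right) \left(K + H^{2} + K^{2}\right)}{7} = - \frac{- K - H^{2} - K^{2}}{7} = \frac{K}{7} + \frac{H^{2}}{7} + \frac{K^{2}}{7}$)
$\left(34 + 11\right) E{\left(0,-5 \right)} = \left(34 + 11\right) \left(\frac{1}{7} \left(-5\right) + \frac{0^{2}}{7} + \frac{\left(-5\right)^{2}}{7}\right) = 45 \left(- \frac{5}{7} + \frac{1}{7} \cdot 0 + \frac{1}{7} \cdot 25\right) = 45 \left(- \frac{5}{7} + 0 + \frac{25}{7}\right) = 45 \cdot \frac{20}{7} = \frac{900}{7}$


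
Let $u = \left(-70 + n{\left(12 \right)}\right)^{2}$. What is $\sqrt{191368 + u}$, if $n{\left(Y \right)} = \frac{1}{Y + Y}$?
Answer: $\frac{\sqrt{113047009}}{24} \approx 443.01$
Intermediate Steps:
$n{\left(Y \right)} = \frac{1}{2 Y}$
$u = \frac{2819041}{576}$ ($u = \left(-70 + \frac{1}{2 \cdot 12}\right)^{2} = \left(-70 + \frac{1}{2} \cdot \frac{1}{12}\right)^{2} = \left(-70 + \frac{1}{24}\right)^{2} = \left(- \frac{1679}{24}\right)^{2} = \frac{2819041}{576} \approx 4894.2$)
$\sqrt{191368 + u} = \sqrt{191368 + \frac{2819041}{576}} = \sqrt{\frac{113047009}{576}} = \frac{\sqrt{113047009}}{24}$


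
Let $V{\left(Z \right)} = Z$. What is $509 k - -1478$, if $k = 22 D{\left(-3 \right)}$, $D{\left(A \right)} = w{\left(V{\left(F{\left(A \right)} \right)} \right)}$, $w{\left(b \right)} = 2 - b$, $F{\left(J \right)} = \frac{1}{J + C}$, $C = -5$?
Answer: $\frac{101095}{4} \approx 25274.0$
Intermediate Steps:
$F{\left(J \right)} = \frac{1}{-5 + J}$ ($F{\left(J \right)} = \frac{1}{J - 5} = \frac{1}{-5 + J}$)
$D{\left(A \right)} = 2 - \frac{1}{-5 + A}$
$k = \frac{187}{4}$ ($k = 22 \frac{-11 + 2 \left(-3\right)}{-5 - 3} = 22 \frac{-11 - 6}{-8} = 22 \left(\left(- \frac{1}{8}\right) \left(-17\right)\right) = 22 \cdot \frac{17}{8} = \frac{187}{4} \approx 46.75$)
$509 k - -1478 = 509 \cdot \frac{187}{4} - -1478 = \frac{95183}{4} + 1478 = \frac{101095}{4}$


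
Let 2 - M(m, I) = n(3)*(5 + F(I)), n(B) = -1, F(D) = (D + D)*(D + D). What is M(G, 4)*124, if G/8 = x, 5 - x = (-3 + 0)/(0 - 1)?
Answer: 8804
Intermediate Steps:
F(D) = 4*D² (F(D) = (2*D)*(2*D) = 4*D²)
x = 2 (x = 5 - (-3 + 0)/(0 - 1) = 5 - (-3)/(-1) = 5 - (-3)*(-1) = 5 - 1*3 = 5 - 3 = 2)
G = 16 (G = 8*2 = 16)
M(m, I) = 7 + 4*I² (M(m, I) = 2 - (-1)*(5 + 4*I²) = 2 - (-5 - 4*I²) = 2 + (5 + 4*I²) = 7 + 4*I²)
M(G, 4)*124 = (7 + 4*4²)*124 = (7 + 4*16)*124 = (7 + 64)*124 = 71*124 = 8804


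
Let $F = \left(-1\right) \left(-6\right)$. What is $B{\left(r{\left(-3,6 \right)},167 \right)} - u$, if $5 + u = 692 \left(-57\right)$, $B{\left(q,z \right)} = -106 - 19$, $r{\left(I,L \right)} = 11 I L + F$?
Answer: $39324$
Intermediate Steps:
$F = 6$
$r{\left(I,L \right)} = 6 + 11 I L$ ($r{\left(I,L \right)} = 11 I L + 6 = 6 + 11 I L$)
$B{\left(q,z \right)} = -125$
$u = -39449$ ($u = -5 + 692 \left(-57\right) = -5 - 39444 = -39449$)
$B{\left(r{\left(-3,6 \right)},167 \right)} - u = -125 - -39449 = -125 + 39449 = 39324$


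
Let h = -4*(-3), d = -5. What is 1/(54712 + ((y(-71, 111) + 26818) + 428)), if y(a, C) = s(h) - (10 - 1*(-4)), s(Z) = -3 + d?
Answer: 1/81936 ≈ 1.2205e-5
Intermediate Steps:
h = 12
s(Z) = -8 (s(Z) = -3 - 5 = -8)
y(a, C) = -22 (y(a, C) = -8 - (10 - 1*(-4)) = -8 - (10 + 4) = -8 - 1*14 = -8 - 14 = -22)
1/(54712 + ((y(-71, 111) + 26818) + 428)) = 1/(54712 + ((-22 + 26818) + 428)) = 1/(54712 + (26796 + 428)) = 1/(54712 + 27224) = 1/81936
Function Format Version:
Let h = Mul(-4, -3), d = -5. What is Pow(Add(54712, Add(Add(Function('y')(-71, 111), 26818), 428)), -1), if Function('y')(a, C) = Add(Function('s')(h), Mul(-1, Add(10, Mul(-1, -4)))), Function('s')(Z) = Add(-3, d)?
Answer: Rational(1, 81936) ≈ 1.2205e-5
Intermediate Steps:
h = 12
Function('s')(Z) = -8 (Function('s')(Z) = Add(-3, -5) = -8)
Function('y')(a, C) = -22 (Function('y')(a, C) = Add(-8, Mul(-1, Add(10, Mul(-1, -4)))) = Add(-8, Mul(-1, Add(10, 4))) = Add(-8, Mul(-1, 14)) = Add(-8, -14) = -22)
Pow(Add(54712, Add(Add(Function('y')(-71, 111), 26818), 428)), -1) = Pow(Add(54712, Add(Add(-22, 26818), 428)), -1) = Pow(Add(54712, Add(26796, 428)), -1) = Pow(Add(54712, 27224), -1) = Pow(81936, -1) = Rational(1, 81936)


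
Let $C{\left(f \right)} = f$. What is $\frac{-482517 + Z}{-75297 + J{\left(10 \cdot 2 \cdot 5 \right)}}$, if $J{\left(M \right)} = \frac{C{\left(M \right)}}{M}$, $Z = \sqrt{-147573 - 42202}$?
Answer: $\frac{482517}{75296} - \frac{5 i \sqrt{7591}}{75296} \approx 6.4083 - 0.0057856 i$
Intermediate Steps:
$Z = 5 i \sqrt{7591}$ ($Z = \sqrt{-189775} = 5 i \sqrt{7591} \approx 435.63 i$)
$J{\left(M \right)} = 1$ ($J{\left(M \right)} = \frac{M}{M} = 1$)
$\frac{-482517 + Z}{-75297 + J{\left(10 \cdot 2 \cdot 5 \right)}} = \frac{-482517 + 5 i \sqrt{7591}}{-75297 + 1} = \frac{-482517 + 5 i \sqrt{7591}}{-75296} = \left(-482517 + 5 i \sqrt{7591}\right) \left(- \frac{1}{75296}\right) = \frac{482517}{75296} - \frac{5 i \sqrt{7591}}{75296}$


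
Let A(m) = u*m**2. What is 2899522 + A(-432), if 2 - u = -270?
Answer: 53661250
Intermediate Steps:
u = 272 (u = 2 - 1*(-270) = 2 + 270 = 272)
A(m) = 272*m**2
2899522 + A(-432) = 2899522 + 272*(-432)**2 = 2899522 + 272*186624 = 2899522 + 50761728 = 53661250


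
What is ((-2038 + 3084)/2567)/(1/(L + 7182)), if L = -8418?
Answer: -1292856/2567 ≈ -503.64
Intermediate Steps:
((-2038 + 3084)/2567)/(1/(L + 7182)) = ((-2038 + 3084)/2567)/(1/(-8418 + 7182)) = (1046*(1/2567))/(1/(-1236)) = 1046/(2567*(-1/1236)) = (1046/2567)*(-1236) = -1292856/2567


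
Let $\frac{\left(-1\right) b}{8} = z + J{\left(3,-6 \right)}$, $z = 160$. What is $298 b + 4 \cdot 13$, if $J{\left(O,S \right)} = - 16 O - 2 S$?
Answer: $-295564$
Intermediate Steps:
$b = -992$ ($b = - 8 \left(160 - 36\right) = \left(-8\right) 124 = -992$)
$298 b + 4 \cdot 13 = 298 \left(-992\right) + 4 \cdot 13 = -295616 + 52 = -295564$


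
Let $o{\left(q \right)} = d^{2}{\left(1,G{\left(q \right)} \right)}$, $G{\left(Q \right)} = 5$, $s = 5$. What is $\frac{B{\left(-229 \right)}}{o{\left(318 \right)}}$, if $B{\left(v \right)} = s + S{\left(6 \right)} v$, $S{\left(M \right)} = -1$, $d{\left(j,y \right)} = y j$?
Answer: $\frac{234}{25} \approx 9.36$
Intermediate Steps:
$d{\left(j,y \right)} = j y$
$o{\left(q \right)} = 25$ ($o{\left(q \right)} = \left(1 \cdot 5\right)^{2} = 5^{2} = 25$)
$B{\left(v \right)} = 5 - v$
$\frac{B{\left(-229 \right)}}{o{\left(318 \right)}} = \frac{5 - -229}{25} = \left(5 + 229\right) \frac{1}{25} = 234 \cdot \frac{1}{25} = \frac{234}{25}$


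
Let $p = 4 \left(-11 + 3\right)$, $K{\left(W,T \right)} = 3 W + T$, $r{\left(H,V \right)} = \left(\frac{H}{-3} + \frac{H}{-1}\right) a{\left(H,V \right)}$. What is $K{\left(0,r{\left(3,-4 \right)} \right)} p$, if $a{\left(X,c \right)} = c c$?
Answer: $2048$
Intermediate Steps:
$a{\left(X,c \right)} = c^{2}$
$r{\left(H,V \right)} = - \frac{4 H V^{2}}{3}$ ($r{\left(H,V \right)} = \left(\frac{H}{-3} + \frac{H}{-1}\right) V^{2} = \left(H \left(- \frac{1}{3}\right) + H \left(-1\right)\right) V^{2} = \left(- \frac{H}{3} - H\right) V^{2} = - \frac{4 H}{3} V^{2} = - \frac{4 H V^{2}}{3}$)
$K{\left(W,T \right)} = T + 3 W$
$p = -32$ ($p = 4 \left(-8\right) = -32$)
$K{\left(0,r{\left(3,-4 \right)} \right)} p = \left(\left(- \frac{4}{3}\right) 3 \left(-4\right)^{2} + 3 \cdot 0\right) \left(-32\right) = \left(\left(- \frac{4}{3}\right) 3 \cdot 16 + 0\right) \left(-32\right) = \left(-64 + 0\right) \left(-32\right) = \left(-64\right) \left(-32\right) = 2048$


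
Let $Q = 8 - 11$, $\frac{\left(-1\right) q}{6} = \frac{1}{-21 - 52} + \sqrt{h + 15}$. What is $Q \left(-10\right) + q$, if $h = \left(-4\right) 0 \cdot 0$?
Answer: $\frac{2196}{73} - 6 \sqrt{15} \approx 6.8443$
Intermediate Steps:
$h = 0$ ($h = 0 \cdot 0 = 0$)
$q = \frac{6}{73} - 6 \sqrt{15}$ ($q = - 6 \left(\frac{1}{-21 - 52} + \sqrt{0 + 15}\right) = - 6 \left(\frac{1}{-73} + \sqrt{15}\right) = - 6 \left(- \frac{1}{73} + \sqrt{15}\right) = \frac{6}{73} - 6 \sqrt{15} \approx -23.156$)
$Q = -3$ ($Q = 8 - 11 = -3$)
$Q \left(-10\right) + q = \left(-3\right) \left(-10\right) + \left(\frac{6}{73} - 6 \sqrt{15}\right) = 30 + \left(\frac{6}{73} - 6 \sqrt{15}\right) = \frac{2196}{73} - 6 \sqrt{15}$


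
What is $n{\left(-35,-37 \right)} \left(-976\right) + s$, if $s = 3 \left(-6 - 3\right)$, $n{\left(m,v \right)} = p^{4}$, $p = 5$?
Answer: $-610027$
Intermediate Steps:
$n{\left(m,v \right)} = 625$ ($n{\left(m,v \right)} = 5^{4} = 625$)
$s = -27$ ($s = 3 \left(-9\right) = -27$)
$n{\left(-35,-37 \right)} \left(-976\right) + s = 625 \left(-976\right) - 27 = -610000 - 27 = -610027$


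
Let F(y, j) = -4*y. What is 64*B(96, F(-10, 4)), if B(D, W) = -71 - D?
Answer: -10688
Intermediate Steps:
64*B(96, F(-10, 4)) = 64*(-71 - 1*96) = 64*(-71 - 96) = 64*(-167) = -10688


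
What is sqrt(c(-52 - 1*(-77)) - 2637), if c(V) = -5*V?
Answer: I*sqrt(2762) ≈ 52.555*I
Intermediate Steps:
sqrt(c(-52 - 1*(-77)) - 2637) = sqrt(-5*(-52 - 1*(-77)) - 2637) = sqrt(-5*(-52 + 77) - 2637) = sqrt(-5*25 - 2637) = sqrt(-125 - 2637) = sqrt(-2762) = I*sqrt(2762)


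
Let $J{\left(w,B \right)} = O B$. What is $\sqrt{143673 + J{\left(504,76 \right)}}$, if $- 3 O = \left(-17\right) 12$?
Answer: $\sqrt{148841} \approx 385.8$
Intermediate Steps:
$O = 68$ ($O = - \frac{\left(-17\right) 12}{3} = \left(- \frac{1}{3}\right) \left(-204\right) = 68$)
$J{\left(w,B \right)} = 68 B$
$\sqrt{143673 + J{\left(504,76 \right)}} = \sqrt{143673 + 68 \cdot 76} = \sqrt{143673 + 5168} = \sqrt{148841}$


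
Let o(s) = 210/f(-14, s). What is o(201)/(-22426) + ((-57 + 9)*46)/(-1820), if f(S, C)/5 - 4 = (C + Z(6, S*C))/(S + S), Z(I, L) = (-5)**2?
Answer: 117646534/96936385 ≈ 1.2136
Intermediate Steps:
Z(I, L) = 25
f(S, C) = 20 + 5*(25 + C)/(2*S) (f(S, C) = 20 + 5*((C + 25)/(S + S)) = 20 + 5*((25 + C)/((2*S))) = 20 + 5*((25 + C)*(1/(2*S))) = 20 + 5*((25 + C)/(2*S)) = 20 + 5*(25 + C)/(2*S))
o(s) = 210/(435/28 - 5*s/28) (o(s) = 210/(((5/2)*(25 + s + 8*(-14))/(-14))) = 210/(((5/2)*(-1/14)*(25 + s - 112))) = 210/(((5/2)*(-1/14)*(-87 + s))) = 210/(435/28 - 5*s/28))
o(201)/(-22426) + ((-57 + 9)*46)/(-1820) = -1176/(-87 + 201)/(-22426) + ((-57 + 9)*46)/(-1820) = -1176/114*(-1/22426) - 48*46*(-1/1820) = -1176*1/114*(-1/22426) - 2208*(-1/1820) = -196/19*(-1/22426) + 552/455 = 98/213047 + 552/455 = 117646534/96936385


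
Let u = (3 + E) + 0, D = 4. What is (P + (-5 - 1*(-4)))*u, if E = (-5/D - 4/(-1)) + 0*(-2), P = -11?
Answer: -69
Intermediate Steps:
E = 11/4 (E = (-5/4 - 4/(-1)) + 0*(-2) = (-5*1/4 - 4*(-1)) + 0 = (-5/4 + 4) + 0 = 11/4 + 0 = 11/4 ≈ 2.7500)
u = 23/4 (u = (3 + 11/4) + 0 = 23/4 + 0 = 23/4 ≈ 5.7500)
(P + (-5 - 1*(-4)))*u = (-11 + (-5 - 1*(-4)))*(23/4) = (-11 + (-5 + 4))*(23/4) = (-11 - 1)*(23/4) = -12*23/4 = -69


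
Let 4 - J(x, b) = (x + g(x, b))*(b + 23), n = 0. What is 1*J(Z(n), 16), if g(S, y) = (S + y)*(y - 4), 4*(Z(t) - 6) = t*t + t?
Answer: -10526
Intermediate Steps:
Z(t) = 6 + t/4 + t²/4 (Z(t) = 6 + (t*t + t)/4 = 6 + (t² + t)/4 = 6 + (t + t²)/4 = 6 + (t/4 + t²/4) = 6 + t/4 + t²/4)
g(S, y) = (-4 + y)*(S + y) (g(S, y) = (S + y)*(-4 + y) = (-4 + y)*(S + y))
J(x, b) = 4 - (23 + b)*(b² - 4*b - 3*x + b*x) (J(x, b) = 4 - (x + (b² - 4*x - 4*b + x*b))*(b + 23) = 4 - (x + (b² - 4*x - 4*b + b*x))*(23 + b) = 4 - (x + (b² - 4*b - 4*x + b*x))*(23 + b) = 4 - (b² - 4*b - 3*x + b*x)*(23 + b) = 4 - (23 + b)*(b² - 4*b - 3*x + b*x))
1*J(Z(n), 16) = 1*(4 - 1*16³ - 19*16² + 69*(6 + (¼)*0 + (¼)*0²) + 92*16 - 1*(6 + (¼)*0 + (¼)*0²)*16² - 20*16*(6 + (¼)*0 + (¼)*0²)) = 1*(4 - 1*4096 - 19*256 + 69*(6 + 0 + (¼)*0) + 1472 - 1*(6 + 0 + (¼)*0)*256 - 20*16*(6 + 0 + (¼)*0)) = 1*(4 - 4096 - 4864 + 69*(6 + 0 + 0) + 1472 - 1*(6 + 0 + 0)*256 - 20*16*(6 + 0 + 0)) = 1*(4 - 4096 - 4864 + 69*6 + 1472 - 1*6*256 - 20*16*6) = 1*(4 - 4096 - 4864 + 414 + 1472 - 1536 - 1920) = 1*(-10526) = -10526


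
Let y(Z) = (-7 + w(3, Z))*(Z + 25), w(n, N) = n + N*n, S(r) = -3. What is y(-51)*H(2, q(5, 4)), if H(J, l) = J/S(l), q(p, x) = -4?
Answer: -8164/3 ≈ -2721.3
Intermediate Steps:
H(J, l) = -J/3 (H(J, l) = J/(-3) = J*(-1/3) = -J/3)
y(Z) = (-4 + 3*Z)*(25 + Z) (y(Z) = (-7 + 3*(1 + Z))*(Z + 25) = (-7 + (3 + 3*Z))*(25 + Z) = (-4 + 3*Z)*(25 + Z))
y(-51)*H(2, q(5, 4)) = (-100 + 3*(-51)**2 + 71*(-51))*(-1/3*2) = (-100 + 3*2601 - 3621)*(-2/3) = (-100 + 7803 - 3621)*(-2/3) = 4082*(-2/3) = -8164/3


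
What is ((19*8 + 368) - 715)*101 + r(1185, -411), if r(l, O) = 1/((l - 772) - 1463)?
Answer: -20679751/1050 ≈ -19695.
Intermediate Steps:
r(l, O) = 1/(-2235 + l) (r(l, O) = 1/((-772 + l) - 1463) = 1/(-2235 + l))
((19*8 + 368) - 715)*101 + r(1185, -411) = ((19*8 + 368) - 715)*101 + 1/(-2235 + 1185) = ((152 + 368) - 715)*101 + 1/(-1050) = (520 - 715)*101 - 1/1050 = -195*101 - 1/1050 = -19695 - 1/1050 = -20679751/1050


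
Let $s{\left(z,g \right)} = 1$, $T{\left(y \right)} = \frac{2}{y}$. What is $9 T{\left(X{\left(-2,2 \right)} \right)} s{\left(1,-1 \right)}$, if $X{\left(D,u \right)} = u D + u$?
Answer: $-9$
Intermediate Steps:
$X{\left(D,u \right)} = u + D u$ ($X{\left(D,u \right)} = D u + u = u + D u$)
$9 T{\left(X{\left(-2,2 \right)} \right)} s{\left(1,-1 \right)} = 9 \frac{2}{2 \left(1 - 2\right)} 1 = 9 \frac{2}{2 \left(-1\right)} 1 = 9 \frac{2}{-2} \cdot 1 = 9 \cdot 2 \left(- \frac{1}{2}\right) 1 = 9 \left(-1\right) 1 = \left(-9\right) 1 = -9$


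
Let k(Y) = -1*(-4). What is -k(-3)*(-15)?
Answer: 60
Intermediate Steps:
k(Y) = 4
-k(-3)*(-15) = -4*(-15) = -1*(-60) = 60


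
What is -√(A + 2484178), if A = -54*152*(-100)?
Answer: -√3304978 ≈ -1818.0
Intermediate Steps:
A = 820800 (A = -8208*(-100) = 820800)
-√(A + 2484178) = -√(820800 + 2484178) = -√3304978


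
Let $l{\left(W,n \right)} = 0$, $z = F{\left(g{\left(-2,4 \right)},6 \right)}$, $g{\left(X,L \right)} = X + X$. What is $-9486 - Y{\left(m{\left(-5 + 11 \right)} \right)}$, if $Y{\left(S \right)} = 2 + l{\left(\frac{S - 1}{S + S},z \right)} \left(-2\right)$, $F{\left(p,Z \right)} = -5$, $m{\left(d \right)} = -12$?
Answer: $-9488$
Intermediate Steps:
$g{\left(X,L \right)} = 2 X$
$z = -5$
$Y{\left(S \right)} = 2$ ($Y{\left(S \right)} = 2 + 0 \left(-2\right) = 2 + 0 = 2$)
$-9486 - Y{\left(m{\left(-5 + 11 \right)} \right)} = -9486 - 2 = -9488$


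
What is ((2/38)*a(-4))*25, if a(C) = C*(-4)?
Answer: 400/19 ≈ 21.053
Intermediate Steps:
a(C) = -4*C
((2/38)*a(-4))*25 = ((2/38)*(-4*(-4)))*25 = ((2*(1/38))*16)*25 = ((1/19)*16)*25 = (16/19)*25 = 400/19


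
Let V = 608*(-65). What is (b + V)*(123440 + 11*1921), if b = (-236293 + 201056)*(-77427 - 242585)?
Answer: 1630214882174004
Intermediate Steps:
V = -39520
b = 11276262844 (b = -35237*(-320012) = 11276262844)
(b + V)*(123440 + 11*1921) = (11276262844 - 39520)*(123440 + 11*1921) = 11276223324*(123440 + 21131) = 11276223324*144571 = 1630214882174004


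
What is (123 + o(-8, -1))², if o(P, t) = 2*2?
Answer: 16129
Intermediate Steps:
o(P, t) = 4
(123 + o(-8, -1))² = (123 + 4)² = 127² = 16129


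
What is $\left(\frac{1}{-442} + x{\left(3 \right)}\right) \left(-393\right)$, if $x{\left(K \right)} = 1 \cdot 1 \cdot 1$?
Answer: $- \frac{173313}{442} \approx -392.11$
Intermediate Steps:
$x{\left(K \right)} = 1$ ($x{\left(K \right)} = 1 \cdot 1 = 1$)
$\left(\frac{1}{-442} + x{\left(3 \right)}\right) \left(-393\right) = \left(\frac{1}{-442} + 1\right) \left(-393\right) = \left(- \frac{1}{442} + 1\right) \left(-393\right) = \frac{441}{442} \left(-393\right) = - \frac{173313}{442}$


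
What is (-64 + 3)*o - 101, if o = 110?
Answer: -6811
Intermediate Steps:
(-64 + 3)*o - 101 = (-64 + 3)*110 - 101 = -61*110 - 101 = -6710 - 101 = -6811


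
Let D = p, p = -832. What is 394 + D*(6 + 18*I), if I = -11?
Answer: 160138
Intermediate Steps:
D = -832
394 + D*(6 + 18*I) = 394 - 832*(6 + 18*(-11)) = 394 - 832*(6 - 198) = 394 - 832*(-192) = 394 + 159744 = 160138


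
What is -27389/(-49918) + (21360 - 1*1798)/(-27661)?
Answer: -218888787/1380781798 ≈ -0.15853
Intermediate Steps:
-27389/(-49918) + (21360 - 1*1798)/(-27661) = -27389*(-1/49918) + (21360 - 1798)*(-1/27661) = 27389/49918 + 19562*(-1/27661) = 27389/49918 - 19562/27661 = -218888787/1380781798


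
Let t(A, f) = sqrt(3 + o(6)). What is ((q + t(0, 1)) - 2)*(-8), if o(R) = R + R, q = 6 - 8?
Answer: 32 - 8*sqrt(15) ≈ 1.0161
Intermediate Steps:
q = -2
o(R) = 2*R
t(A, f) = sqrt(15) (t(A, f) = sqrt(3 + 2*6) = sqrt(3 + 12) = sqrt(15))
((q + t(0, 1)) - 2)*(-8) = ((-2 + sqrt(15)) - 2)*(-8) = (-4 + sqrt(15))*(-8) = 32 - 8*sqrt(15)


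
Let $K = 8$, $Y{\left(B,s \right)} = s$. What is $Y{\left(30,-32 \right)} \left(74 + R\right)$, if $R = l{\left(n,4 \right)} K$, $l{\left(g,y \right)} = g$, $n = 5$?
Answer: $-3648$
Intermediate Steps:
$R = 40$ ($R = 5 \cdot 8 = 40$)
$Y{\left(30,-32 \right)} \left(74 + R\right) = - 32 \left(74 + 40\right) = \left(-32\right) 114 = -3648$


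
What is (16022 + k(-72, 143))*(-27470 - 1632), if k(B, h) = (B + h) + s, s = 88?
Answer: -470899462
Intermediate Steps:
k(B, h) = 88 + B + h (k(B, h) = (B + h) + 88 = 88 + B + h)
(16022 + k(-72, 143))*(-27470 - 1632) = (16022 + (88 - 72 + 143))*(-27470 - 1632) = (16022 + 159)*(-29102) = 16181*(-29102) = -470899462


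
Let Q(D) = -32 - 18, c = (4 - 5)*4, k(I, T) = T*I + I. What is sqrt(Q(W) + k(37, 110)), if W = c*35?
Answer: sqrt(4057) ≈ 63.695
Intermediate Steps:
k(I, T) = I + I*T (k(I, T) = I*T + I = I + I*T)
c = -4 (c = -1*4 = -4)
W = -140 (W = -4*35 = -140)
Q(D) = -50
sqrt(Q(W) + k(37, 110)) = sqrt(-50 + 37*(1 + 110)) = sqrt(-50 + 37*111) = sqrt(-50 + 4107) = sqrt(4057)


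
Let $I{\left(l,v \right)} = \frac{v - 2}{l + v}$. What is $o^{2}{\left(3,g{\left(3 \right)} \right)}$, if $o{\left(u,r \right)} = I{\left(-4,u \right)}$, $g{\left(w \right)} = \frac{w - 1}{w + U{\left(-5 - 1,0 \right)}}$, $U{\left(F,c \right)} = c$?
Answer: $1$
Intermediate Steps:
$I{\left(l,v \right)} = \frac{-2 + v}{l + v}$
$g{\left(w \right)} = \frac{-1 + w}{w}$ ($g{\left(w \right)} = \frac{w - 1}{w + 0} = \frac{-1 + w}{w}$)
$o{\left(u,r \right)} = \frac{-2 + u}{-4 + u}$
$o^{2}{\left(3,g{\left(3 \right)} \right)} = \left(\frac{-2 + 3}{-4 + 3}\right)^{2} = \left(\frac{1}{-1} \cdot 1\right)^{2} = \left(\left(-1\right) 1\right)^{2} = \left(-1\right)^{2} = 1$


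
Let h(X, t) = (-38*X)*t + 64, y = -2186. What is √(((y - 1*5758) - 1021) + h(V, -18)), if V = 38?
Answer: 9*√211 ≈ 130.73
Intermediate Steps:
h(X, t) = 64 - 38*X*t (h(X, t) = -38*X*t + 64 = 64 - 38*X*t)
√(((y - 1*5758) - 1021) + h(V, -18)) = √(((-2186 - 1*5758) - 1021) + (64 - 38*38*(-18))) = √(((-2186 - 5758) - 1021) + (64 + 25992)) = √((-7944 - 1021) + 26056) = √(-8965 + 26056) = √17091 = 9*√211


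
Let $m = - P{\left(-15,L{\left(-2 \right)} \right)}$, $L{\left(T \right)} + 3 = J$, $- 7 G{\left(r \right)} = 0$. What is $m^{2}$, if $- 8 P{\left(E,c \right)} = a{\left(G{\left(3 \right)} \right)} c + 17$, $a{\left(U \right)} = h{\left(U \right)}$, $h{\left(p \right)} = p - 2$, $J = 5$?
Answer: $\frac{169}{64} \approx 2.6406$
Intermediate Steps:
$h{\left(p \right)} = -2 + p$
$G{\left(r \right)} = 0$ ($G{\left(r \right)} = \left(- \frac{1}{7}\right) 0 = 0$)
$L{\left(T \right)} = 2$ ($L{\left(T \right)} = -3 + 5 = 2$)
$a{\left(U \right)} = -2 + U$
$P{\left(E,c \right)} = - \frac{17}{8} + \frac{c}{4}$ ($P{\left(E,c \right)} = - \frac{\left(-2 + 0\right) c + 17}{8} = - \frac{- 2 c + 17}{8} = - \frac{17 - 2 c}{8} = - \frac{17}{8} + \frac{c}{4}$)
$m = \frac{13}{8}$ ($m = - (- \frac{17}{8} + \frac{1}{4} \cdot 2) = - (- \frac{17}{8} + \frac{1}{2}) = \left(-1\right) \left(- \frac{13}{8}\right) = \frac{13}{8} \approx 1.625$)
$m^{2} = \left(\frac{13}{8}\right)^{2} = \frac{169}{64}$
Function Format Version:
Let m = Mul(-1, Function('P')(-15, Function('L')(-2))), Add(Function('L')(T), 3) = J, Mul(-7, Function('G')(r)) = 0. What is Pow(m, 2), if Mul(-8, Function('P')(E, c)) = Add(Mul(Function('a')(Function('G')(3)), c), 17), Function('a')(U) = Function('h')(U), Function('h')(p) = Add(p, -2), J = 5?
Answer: Rational(169, 64) ≈ 2.6406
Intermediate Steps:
Function('h')(p) = Add(-2, p)
Function('G')(r) = 0 (Function('G')(r) = Mul(Rational(-1, 7), 0) = 0)
Function('L')(T) = 2 (Function('L')(T) = Add(-3, 5) = 2)
Function('a')(U) = Add(-2, U)
Function('P')(E, c) = Add(Rational(-17, 8), Mul(Rational(1, 4), c)) (Function('P')(E, c) = Mul(Rational(-1, 8), Add(Mul(Add(-2, 0), c), 17)) = Mul(Rational(-1, 8), Add(Mul(-2, c), 17)) = Mul(Rational(-1, 8), Add(17, Mul(-2, c))) = Add(Rational(-17, 8), Mul(Rational(1, 4), c)))
m = Rational(13, 8) (m = Mul(-1, Add(Rational(-17, 8), Mul(Rational(1, 4), 2))) = Mul(-1, Add(Rational(-17, 8), Rational(1, 2))) = Mul(-1, Rational(-13, 8)) = Rational(13, 8) ≈ 1.6250)
Pow(m, 2) = Pow(Rational(13, 8), 2) = Rational(169, 64)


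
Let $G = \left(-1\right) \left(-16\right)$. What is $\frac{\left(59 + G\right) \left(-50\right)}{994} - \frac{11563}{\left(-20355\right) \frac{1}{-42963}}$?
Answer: $- \frac{82312802206}{3372145} \approx -24410.0$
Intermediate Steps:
$G = 16$
$\frac{\left(59 + G\right) \left(-50\right)}{994} - \frac{11563}{\left(-20355\right) \frac{1}{-42963}} = \frac{\left(59 + 16\right) \left(-50\right)}{994} - \frac{11563}{\left(-20355\right) \frac{1}{-42963}} = 75 \left(-50\right) \frac{1}{994} - \frac{11563}{\left(-20355\right) \left(- \frac{1}{42963}\right)} = \left(-3750\right) \frac{1}{994} - \frac{11563}{\frac{6785}{14321}} = - \frac{1875}{497} - \frac{165593723}{6785} = - \frac{82312802206}{3372145}$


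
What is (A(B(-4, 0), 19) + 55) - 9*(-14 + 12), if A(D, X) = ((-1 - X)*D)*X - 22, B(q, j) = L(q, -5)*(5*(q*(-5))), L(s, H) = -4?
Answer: 152051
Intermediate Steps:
B(q, j) = 100*q (B(q, j) = -20*q*(-5) = -20*(-5*q) = -(-100)*q = 100*q)
A(D, X) = -22 + D*X*(-1 - X) (A(D, X) = (D*(-1 - X))*X - 22 = D*X*(-1 - X) - 22 = -22 + D*X*(-1 - X))
(A(B(-4, 0), 19) + 55) - 9*(-14 + 12) = ((-22 - 1*100*(-4)*19 - 1*100*(-4)*19²) + 55) - 9*(-14 + 12) = ((-22 - 1*(-400)*19 - 1*(-400)*361) + 55) - 9*(-2) = ((-22 + 7600 + 144400) + 55) + 18 = (151978 + 55) + 18 = 152033 + 18 = 152051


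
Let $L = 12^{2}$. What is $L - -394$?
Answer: $538$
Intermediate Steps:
$L = 144$
$L - -394 = 144 - -394 = 144 + 394 = 538$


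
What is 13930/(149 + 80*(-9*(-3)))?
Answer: 13930/2309 ≈ 6.0329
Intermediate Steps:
13930/(149 + 80*(-9*(-3))) = 13930/(149 + 80*27) = 13930/(149 + 2160) = 13930/2309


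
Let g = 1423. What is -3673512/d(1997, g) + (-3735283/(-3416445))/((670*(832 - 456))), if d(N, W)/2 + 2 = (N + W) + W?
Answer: -33634942184237051/88649094913200 ≈ -379.42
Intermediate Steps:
d(N, W) = -4 + 2*N + 4*W (d(N, W) = -4 + 2*((N + W) + W) = -4 + 2*(N + 2*W) = -4 + (2*N + 4*W) = -4 + 2*N + 4*W)
-3673512/d(1997, g) + (-3735283/(-3416445))/((670*(832 - 456))) = -3673512/(-4 + 2*1997 + 4*1423) + (-3735283/(-3416445))/((670*(832 - 456))) = -3673512/(-4 + 3994 + 5692) + (-3735283*(-1/3416445))/((670*376)) = -3673512/9682 + (3735283/3416445)/251920 = -3673512*1/9682 + (3735283/3416445)*(1/251920) = -1836756/4841 + 3735283/860670824400 = -33634942184237051/88649094913200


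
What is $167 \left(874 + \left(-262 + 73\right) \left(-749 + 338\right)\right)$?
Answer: $13118351$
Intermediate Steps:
$167 \left(874 + \left(-262 + 73\right) \left(-749 + 338\right)\right) = 167 \left(874 - -77679\right) = 167 \left(874 + 77679\right) = 167 \cdot 78553 = 13118351$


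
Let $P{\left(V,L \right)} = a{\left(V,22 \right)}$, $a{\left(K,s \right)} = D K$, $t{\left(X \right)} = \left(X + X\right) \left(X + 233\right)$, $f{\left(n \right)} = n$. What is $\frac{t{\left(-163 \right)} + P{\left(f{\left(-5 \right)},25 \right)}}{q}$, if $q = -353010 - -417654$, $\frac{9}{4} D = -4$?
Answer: $- \frac{51325}{145449} \approx -0.35287$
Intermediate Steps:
$D = - \frac{16}{9}$ ($D = \frac{4}{9} \left(-4\right) = - \frac{16}{9} \approx -1.7778$)
$t{\left(X \right)} = 2 X \left(233 + X\right)$
$a{\left(K,s \right)} = - \frac{16 K}{9}$
$P{\left(V,L \right)} = - \frac{16 V}{9}$
$q = 64644$ ($q = -353010 + 417654 = 64644$)
$\frac{t{\left(-163 \right)} + P{\left(f{\left(-5 \right)},25 \right)}}{q} = \frac{2 \left(-163\right) \left(233 - 163\right) - - \frac{80}{9}}{64644} = \left(2 \left(-163\right) 70 + \frac{80}{9}\right) \frac{1}{64644} = \left(-22820 + \frac{80}{9}\right) \frac{1}{64644} = \left(- \frac{205300}{9}\right) \frac{1}{64644} = - \frac{51325}{145449}$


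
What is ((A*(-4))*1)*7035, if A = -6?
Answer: 168840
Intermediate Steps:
((A*(-4))*1)*7035 = (-6*(-4)*1)*7035 = (24*1)*7035 = 24*7035 = 168840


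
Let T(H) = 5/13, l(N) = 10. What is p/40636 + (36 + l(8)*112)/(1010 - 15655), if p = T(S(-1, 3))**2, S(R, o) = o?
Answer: -7938445379/100574303180 ≈ -0.078931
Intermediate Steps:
T(H) = 5/13 (T(H) = 5*(1/13) = 5/13)
p = 25/169 (p = (5/13)**2 = 25/169 ≈ 0.14793)
p/40636 + (36 + l(8)*112)/(1010 - 15655) = (25/169)/40636 + (36 + 10*112)/(1010 - 15655) = (25/169)*(1/40636) + (36 + 1120)/(-14645) = 25/6867484 + 1156*(-1/14645) = 25/6867484 - 1156/14645 = -7938445379/100574303180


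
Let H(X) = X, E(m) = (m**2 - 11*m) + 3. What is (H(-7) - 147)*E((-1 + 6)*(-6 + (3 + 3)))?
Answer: -462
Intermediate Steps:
E(m) = 3 + m**2 - 11*m
(H(-7) - 147)*E((-1 + 6)*(-6 + (3 + 3))) = (-7 - 147)*(3 + ((-1 + 6)*(-6 + (3 + 3)))**2 - 11*(-1 + 6)*(-6 + (3 + 3))) = -154*(3 + (5*(-6 + 6))**2 - 55*(-6 + 6)) = -154*(3 + (5*0)**2 - 55*0) = -154*(3 + 0**2 - 11*0) = -154*(3 + 0 + 0) = -154*3 = -462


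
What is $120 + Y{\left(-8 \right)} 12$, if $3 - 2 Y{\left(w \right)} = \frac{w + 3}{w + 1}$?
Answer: $\frac{936}{7} \approx 133.71$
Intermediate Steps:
$Y{\left(w \right)} = \frac{3}{2} - \frac{3 + w}{2 \left(1 + w\right)}$ ($Y{\left(w \right)} = \frac{3}{2} - \frac{\left(w + 3\right) \frac{1}{w + 1}}{2} = \frac{3}{2} - \frac{\left(3 + w\right) \frac{1}{1 + w}}{2} = \frac{3}{2} - \frac{\frac{1}{1 + w} \left(3 + w\right)}{2} = \frac{3}{2} - \frac{3 + w}{2 \left(1 + w\right)}$)
$120 + Y{\left(-8 \right)} 12 = 120 + - \frac{8}{1 - 8} \cdot 12 = 120 + - \frac{8}{-7} \cdot 12 = 120 + \left(-8\right) \left(- \frac{1}{7}\right) 12 = 120 + \frac{8}{7} \cdot 12 = 120 + \frac{96}{7} = \frac{936}{7}$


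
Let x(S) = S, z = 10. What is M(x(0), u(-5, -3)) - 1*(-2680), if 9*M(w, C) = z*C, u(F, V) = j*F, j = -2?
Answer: 24220/9 ≈ 2691.1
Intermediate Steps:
u(F, V) = -2*F
M(w, C) = 10*C/9 (M(w, C) = (10*C)/9 = 10*C/9)
M(x(0), u(-5, -3)) - 1*(-2680) = 10*(-2*(-5))/9 - 1*(-2680) = (10/9)*10 + 2680 = 100/9 + 2680 = 24220/9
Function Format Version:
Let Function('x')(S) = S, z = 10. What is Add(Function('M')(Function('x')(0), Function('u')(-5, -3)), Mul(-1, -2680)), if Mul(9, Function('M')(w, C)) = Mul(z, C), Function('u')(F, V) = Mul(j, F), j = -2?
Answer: Rational(24220, 9) ≈ 2691.1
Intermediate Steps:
Function('u')(F, V) = Mul(-2, F)
Function('M')(w, C) = Mul(Rational(10, 9), C) (Function('M')(w, C) = Mul(Rational(1, 9), Mul(10, C)) = Mul(Rational(10, 9), C))
Add(Function('M')(Function('x')(0), Function('u')(-5, -3)), Mul(-1, -2680)) = Add(Mul(Rational(10, 9), Mul(-2, -5)), Mul(-1, -2680)) = Add(Mul(Rational(10, 9), 10), 2680) = Add(Rational(100, 9), 2680) = Rational(24220, 9)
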